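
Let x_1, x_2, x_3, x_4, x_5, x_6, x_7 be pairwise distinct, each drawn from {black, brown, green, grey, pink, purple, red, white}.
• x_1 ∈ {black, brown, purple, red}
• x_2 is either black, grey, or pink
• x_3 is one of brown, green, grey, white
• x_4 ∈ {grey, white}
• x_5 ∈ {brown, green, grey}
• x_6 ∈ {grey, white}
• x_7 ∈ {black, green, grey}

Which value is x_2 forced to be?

x_4 and x_6 between them cover only {grey, white} — a naked pair. Remove those values from x_2, x_3, x_5, x_7.
x_3 and x_5 share exactly the 2 values {brown, green}; by pigeonhole those values go to them, so strike brown, green from x_1, x_7.
x_7 must be black (only option left). Eliminate black elsewhere: x_1, x_2.
So x_2 = pink.

pink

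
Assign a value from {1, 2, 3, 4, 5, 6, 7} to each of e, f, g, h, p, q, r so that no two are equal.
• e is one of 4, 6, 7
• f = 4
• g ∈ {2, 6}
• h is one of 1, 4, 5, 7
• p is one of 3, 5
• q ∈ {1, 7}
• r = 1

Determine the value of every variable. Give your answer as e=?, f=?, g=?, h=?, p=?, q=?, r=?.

e=6, f=4, g=2, h=5, p=3, q=7, r=1

f has just one choice, so f = 4. So e, h can't be 4.
That leaves r = 1. So h, q can't be 1.
That leaves q = 7. So e, h can't be 7.
e has just one choice, so e = 6. Strike 6 from g.
g must be 2 (only option left).
h's domain is down to {5}, so h = 5. So p can't be 5.
That leaves p = 3.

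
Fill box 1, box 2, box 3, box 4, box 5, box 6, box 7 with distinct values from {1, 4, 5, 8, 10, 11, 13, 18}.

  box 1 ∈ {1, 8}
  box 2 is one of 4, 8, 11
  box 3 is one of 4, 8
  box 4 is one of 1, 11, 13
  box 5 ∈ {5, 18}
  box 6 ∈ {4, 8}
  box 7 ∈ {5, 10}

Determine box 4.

The 2 variables box 3 and box 6 are confined to {4, 8}, which locks those values in; drop them from box 1, box 2.
That leaves box 1 = 1. Strike 1 from box 4.
box 2's domain is down to {11}, so box 2 = 11. Remove 11 from box 4.
So box 4 = 13.

13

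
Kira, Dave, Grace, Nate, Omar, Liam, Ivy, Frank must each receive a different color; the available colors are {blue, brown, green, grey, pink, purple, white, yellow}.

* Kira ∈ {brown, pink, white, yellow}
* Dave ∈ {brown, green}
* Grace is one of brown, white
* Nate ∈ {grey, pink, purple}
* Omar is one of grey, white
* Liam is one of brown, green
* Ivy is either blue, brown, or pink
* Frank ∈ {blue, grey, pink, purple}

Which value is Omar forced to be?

Among the 8 variables, yellow fits only Kira (and all 8 values in {blue, brown, green, grey, pink, purple, white, yellow} must be used), so Kira = yellow.
Dave and Liam share exactly the 2 values {brown, green}; by pigeonhole those values go to them, so strike brown, green from Grace, Ivy.
Grace must be white (only option left). Strike white from Omar.
So Omar = grey.

grey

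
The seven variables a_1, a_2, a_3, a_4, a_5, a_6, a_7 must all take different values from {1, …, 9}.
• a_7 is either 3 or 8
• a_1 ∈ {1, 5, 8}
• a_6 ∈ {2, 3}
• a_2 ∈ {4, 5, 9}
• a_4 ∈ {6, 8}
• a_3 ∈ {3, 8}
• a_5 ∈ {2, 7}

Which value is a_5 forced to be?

7

The 2 variables a_3 and a_7 are confined to {3, 8}, which locks those values in; drop them from a_1, a_4, a_6.
That leaves a_4 = 6.
a_6's domain is down to {2}, so a_6 = 2. So a_5 can't be 2.
So a_5 = 7.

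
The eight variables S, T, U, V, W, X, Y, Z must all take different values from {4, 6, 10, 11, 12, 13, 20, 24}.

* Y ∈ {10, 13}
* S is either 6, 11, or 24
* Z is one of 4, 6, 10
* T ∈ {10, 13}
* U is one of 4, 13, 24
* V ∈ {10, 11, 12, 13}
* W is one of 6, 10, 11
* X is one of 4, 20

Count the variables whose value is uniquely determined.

2

The 8 variables draw from only 8 values {4, 6, 10, 11, 12, 13, 20, 24}, so each is used; only V can be 12, hence V = 12.
The 7 still-open variables draw from only 7 values {4, 6, 10, 11, 13, 20, 24}, so each is used; only X can be 20, hence X = 20.
T and Y share exactly the 2 values {10, 13}; by pigeonhole those values go to them, so strike 10, 13 from U, W, Z.
Determined: V=12, X=20. The other variables each still have more than one consistent value. That makes 2.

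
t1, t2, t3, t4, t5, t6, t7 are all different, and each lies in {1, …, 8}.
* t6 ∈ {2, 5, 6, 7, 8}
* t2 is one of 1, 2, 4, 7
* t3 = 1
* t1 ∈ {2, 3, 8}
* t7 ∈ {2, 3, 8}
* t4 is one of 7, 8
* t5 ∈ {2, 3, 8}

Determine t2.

4

t3 has just one choice, so t3 = 1. So t2 can't be 1.
t1, t5, t7 share exactly the 3 values {2, 3, 8}; by pigeonhole those values go to them, so strike 2, 3, 8 from t2, t4, t6.
t4 has just one choice, so t4 = 7. So t2, t6 can't be 7.
So t2 = 4.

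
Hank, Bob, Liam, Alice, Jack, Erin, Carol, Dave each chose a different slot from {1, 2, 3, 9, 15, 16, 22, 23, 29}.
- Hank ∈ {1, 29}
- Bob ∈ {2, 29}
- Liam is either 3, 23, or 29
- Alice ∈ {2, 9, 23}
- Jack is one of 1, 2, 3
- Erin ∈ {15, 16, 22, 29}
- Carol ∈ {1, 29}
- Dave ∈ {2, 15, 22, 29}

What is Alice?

Hank and Carol between them cover only {1, 29} — a naked pair. Remove those values from Bob, Liam, Jack, Erin, Dave.
Bob must be 2 (only option left). Remove 2 from Alice, Jack, Dave.
Jack must be 3 (only option left). So Liam can't be 3.
That leaves Liam = 23. So Alice can't be 23.
So Alice = 9.

9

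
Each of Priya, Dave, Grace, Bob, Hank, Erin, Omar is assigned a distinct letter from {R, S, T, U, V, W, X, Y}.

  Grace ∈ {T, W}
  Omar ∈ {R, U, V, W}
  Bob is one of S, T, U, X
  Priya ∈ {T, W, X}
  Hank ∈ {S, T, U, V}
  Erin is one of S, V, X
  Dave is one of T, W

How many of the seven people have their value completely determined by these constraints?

The 7 variables together cover exactly {R, S, T, U, V, W, X} — 7 values for 7 variables — and R appears only in Omar's list, so Omar = R.
Dave and Grace share exactly the 2 values {T, W}; by pigeonhole those values go to them, so strike T, W from Priya, Bob, Hank.
Priya's domain is down to {X}, so Priya = X. Strike X from Bob, Erin.
Determined: Priya=X, Omar=R. The other people each still have more than one consistent value. That makes 2.

2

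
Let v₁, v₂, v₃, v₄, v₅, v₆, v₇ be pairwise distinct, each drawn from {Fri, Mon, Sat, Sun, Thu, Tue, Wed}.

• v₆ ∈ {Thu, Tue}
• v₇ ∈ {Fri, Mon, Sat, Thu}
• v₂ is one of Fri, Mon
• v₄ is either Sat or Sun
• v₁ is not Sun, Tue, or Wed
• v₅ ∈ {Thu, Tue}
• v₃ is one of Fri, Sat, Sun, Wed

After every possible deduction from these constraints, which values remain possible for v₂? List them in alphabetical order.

Among the 7 variables, Wed fits only v₃ (and all 7 values in {Fri, Mon, Sat, Sun, Thu, Tue, Wed} must be used), so v₃ = Wed.
The 6 still-open variables draw from only 6 values {Fri, Mon, Sat, Sun, Thu, Tue}, so each is used; only v₄ can be Sun, hence v₄ = Sun.
v₅ and v₆ share exactly the 2 values {Thu, Tue}; by pigeonhole those values go to them, so strike Thu, Tue from v₁, v₇.
No further eliminations apply; v₂ can still be any of Fri, Mon.

Fri, Mon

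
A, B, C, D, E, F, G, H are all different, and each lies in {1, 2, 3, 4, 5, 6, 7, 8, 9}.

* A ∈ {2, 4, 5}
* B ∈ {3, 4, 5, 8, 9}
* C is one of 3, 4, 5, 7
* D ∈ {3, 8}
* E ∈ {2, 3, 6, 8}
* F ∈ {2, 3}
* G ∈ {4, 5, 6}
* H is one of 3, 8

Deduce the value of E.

6

Among the 8 variables, 7 fits only C (and all 8 values in {2, 3, 4, 5, 6, 7, 8, 9} must be used), so C = 7.
Among the 7 still-open variables, 9 fits only B (and all 7 values in {2, 3, 4, 5, 6, 8, 9} must be used), so B = 9.
D and H between them cover only {3, 8} — a naked pair. Remove those values from E, F.
F's domain is down to {2}, so F = 2. Strike 2 from A, E.
So E = 6.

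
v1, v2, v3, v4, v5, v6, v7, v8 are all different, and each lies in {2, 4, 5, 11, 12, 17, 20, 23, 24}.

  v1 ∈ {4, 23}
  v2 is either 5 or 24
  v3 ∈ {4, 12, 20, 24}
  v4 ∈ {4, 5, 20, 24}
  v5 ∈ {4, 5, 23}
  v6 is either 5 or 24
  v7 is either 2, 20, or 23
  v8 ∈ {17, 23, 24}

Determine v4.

The 8 variables together cover exactly {2, 4, 5, 12, 17, 20, 23, 24} — 8 values for 8 variables — and 2 appears only in v7's list, so v7 = 2.
Among the 7 still-open variables, 12 fits only v3 (and all 7 values in {4, 5, 12, 17, 20, 23, 24} must be used), so v3 = 12.
The 6 still-open variables together cover exactly {4, 5, 17, 20, 23, 24} — 6 values for 6 variables — and 17 appears only in v8's list, so v8 = 17.
Among the 5 still-open variables, 20 fits only v4 (and all 5 values in {4, 5, 20, 23, 24} must be used), so v4 = 20.

20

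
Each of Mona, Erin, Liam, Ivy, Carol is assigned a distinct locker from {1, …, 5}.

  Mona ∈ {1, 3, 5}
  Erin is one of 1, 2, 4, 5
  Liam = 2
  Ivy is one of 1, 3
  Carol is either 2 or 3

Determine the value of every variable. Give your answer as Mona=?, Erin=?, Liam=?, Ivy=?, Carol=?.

Mona=5, Erin=4, Liam=2, Ivy=1, Carol=3

Liam has just one choice, so Liam = 2. Strike 2 from Erin, Carol.
Carol has just one choice, so Carol = 3. Eliminate 3 elsewhere: Mona, Ivy.
Ivy must be 1 (only option left). So Mona, Erin can't be 1.
Mona's domain is down to {5}, so Mona = 5. Strike 5 from Erin.
Erin must be 4 (only option left).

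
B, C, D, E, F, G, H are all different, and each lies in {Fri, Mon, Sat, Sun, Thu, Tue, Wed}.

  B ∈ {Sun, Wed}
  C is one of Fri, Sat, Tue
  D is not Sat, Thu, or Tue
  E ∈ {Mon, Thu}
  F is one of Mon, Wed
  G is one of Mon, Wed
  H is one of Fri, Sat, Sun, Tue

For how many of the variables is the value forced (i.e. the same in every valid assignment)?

3

Among the 7 variables, Thu fits only E (and all 7 values in {Fri, Mon, Sat, Sun, Thu, Tue, Wed} must be used), so E = Thu.
The 2 variables F and G are confined to {Mon, Wed}, which locks those values in; drop them from B, D.
B's domain is down to {Sun}, so B = Sun. Strike Sun from D, H.
D must be Fri (only option left). Remove Fri from C, H.
Determined: B=Sun, D=Fri, E=Thu. The other variables each still have more than one consistent value. That makes 3.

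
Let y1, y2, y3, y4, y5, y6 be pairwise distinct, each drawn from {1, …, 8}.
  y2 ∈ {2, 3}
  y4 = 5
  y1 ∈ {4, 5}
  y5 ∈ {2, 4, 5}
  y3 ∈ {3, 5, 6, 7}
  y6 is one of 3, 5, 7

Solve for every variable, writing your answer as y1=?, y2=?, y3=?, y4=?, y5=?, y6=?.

y4's domain is down to {5}, so y4 = 5. Remove 5 from y1, y3, y5, y6.
y1 must be 4 (only option left). Remove 4 from y5.
y5 has just one choice, so y5 = 2. Remove 2 from y2.
y2 has just one choice, so y2 = 3. Remove 3 from y3, y6.
y6's domain is down to {7}, so y6 = 7. Remove 7 from y3.
y3's domain is down to {6}, so y3 = 6.

y1=4, y2=3, y3=6, y4=5, y5=2, y6=7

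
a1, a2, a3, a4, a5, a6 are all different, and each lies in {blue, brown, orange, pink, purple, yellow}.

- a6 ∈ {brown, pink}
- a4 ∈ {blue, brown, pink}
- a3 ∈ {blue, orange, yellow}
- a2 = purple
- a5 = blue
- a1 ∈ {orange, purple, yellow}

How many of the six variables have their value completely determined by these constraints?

a2's domain is down to {purple}, so a2 = purple. Remove purple from a1.
a5 must be blue (only option left). Eliminate blue elsewhere: a3, a4.
Determined: a2=purple, a5=blue. The other variables each still have more than one consistent value. That makes 2.

2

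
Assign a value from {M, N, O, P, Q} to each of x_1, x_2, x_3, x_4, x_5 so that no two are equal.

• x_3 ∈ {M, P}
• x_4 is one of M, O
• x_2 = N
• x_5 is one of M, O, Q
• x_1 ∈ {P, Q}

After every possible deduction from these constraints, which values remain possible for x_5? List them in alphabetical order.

x_2 has just one choice, so x_2 = N.
No further eliminations apply; x_5 can still be any of M, O, Q.

M, O, Q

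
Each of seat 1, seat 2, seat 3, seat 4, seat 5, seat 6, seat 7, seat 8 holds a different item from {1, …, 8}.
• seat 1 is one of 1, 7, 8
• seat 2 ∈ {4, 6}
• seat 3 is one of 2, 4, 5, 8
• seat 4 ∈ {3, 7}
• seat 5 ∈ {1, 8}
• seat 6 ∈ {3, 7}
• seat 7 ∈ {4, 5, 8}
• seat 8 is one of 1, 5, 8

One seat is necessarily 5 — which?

The 8 variables draw from only 8 values {1, 2, 3, 4, 5, 6, 7, 8}, so each is used; only seat 3 can be 2, hence seat 3 = 2.
Among the 7 still-open variables, 6 fits only seat 2 (and all 7 values in {1, 3, 4, 5, 6, 7, 8} must be used), so seat 2 = 6.
Among the 6 still-open variables, 4 fits only seat 7 (and all 6 values in {1, 3, 4, 5, 7, 8} must be used), so seat 7 = 4.
The 5 still-open variables draw from only 5 values {1, 3, 5, 7, 8}, so each is used; only seat 8 can be 5, hence seat 8 = 5.

seat 8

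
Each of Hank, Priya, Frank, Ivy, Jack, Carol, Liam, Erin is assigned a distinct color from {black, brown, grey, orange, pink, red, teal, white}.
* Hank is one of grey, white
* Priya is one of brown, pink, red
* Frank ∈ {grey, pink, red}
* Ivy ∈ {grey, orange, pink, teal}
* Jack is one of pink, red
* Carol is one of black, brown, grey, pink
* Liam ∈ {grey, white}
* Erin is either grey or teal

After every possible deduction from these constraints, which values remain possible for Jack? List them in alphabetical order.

pink, red

The 8 variables together cover exactly {black, brown, grey, orange, pink, red, teal, white} — 8 values for 8 variables — and black appears only in Carol's list, so Carol = black.
The 7 still-open variables together cover exactly {brown, grey, orange, pink, red, teal, white} — 7 values for 7 variables — and brown appears only in Priya's list, so Priya = brown.
Among the 6 still-open variables, orange fits only Ivy (and all 6 values in {grey, orange, pink, red, teal, white} must be used), so Ivy = orange.
The 5 still-open variables together cover exactly {grey, pink, red, teal, white} — 5 values for 5 variables — and teal appears only in Erin's list, so Erin = teal.
The 2 variables Hank and Liam are confined to {grey, white}, which locks those values in; drop them from Frank.
No further eliminations apply; Jack can still be any of pink, red.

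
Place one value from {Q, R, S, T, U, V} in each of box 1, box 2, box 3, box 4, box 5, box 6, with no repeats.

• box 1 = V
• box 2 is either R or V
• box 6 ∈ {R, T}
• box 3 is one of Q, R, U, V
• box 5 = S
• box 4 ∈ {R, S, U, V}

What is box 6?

T

box 1 has just one choice, so box 1 = V. Eliminate V elsewhere: box 2, box 3, box 4.
box 2 must be R (only option left). So box 3, box 4, box 6 can't be R.
So box 6 = T.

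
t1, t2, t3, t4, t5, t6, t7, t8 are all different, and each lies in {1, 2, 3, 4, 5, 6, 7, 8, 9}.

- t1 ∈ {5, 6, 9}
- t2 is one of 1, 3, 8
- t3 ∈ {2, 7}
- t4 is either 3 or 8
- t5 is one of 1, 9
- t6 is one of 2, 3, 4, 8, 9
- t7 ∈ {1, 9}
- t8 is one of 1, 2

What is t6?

t5 and t7 between them cover only {1, 9} — a naked pair. Remove those values from t1, t2, t6, t8.
t8 has just one choice, so t8 = 2. Remove 2 from t3, t6.
t3's domain is down to {7}, so t3 = 7.
t2 and t4 between them cover only {3, 8} — a naked pair. Remove those values from t6.
So t6 = 4.

4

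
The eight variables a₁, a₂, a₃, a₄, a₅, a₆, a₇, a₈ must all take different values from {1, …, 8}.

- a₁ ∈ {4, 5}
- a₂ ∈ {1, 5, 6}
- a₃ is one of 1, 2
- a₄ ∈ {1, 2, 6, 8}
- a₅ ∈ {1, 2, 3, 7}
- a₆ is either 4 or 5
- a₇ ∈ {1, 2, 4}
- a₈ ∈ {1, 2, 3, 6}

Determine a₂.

Among the 8 variables, 7 fits only a₅ (and all 8 values in {1, 2, 3, 4, 5, 6, 7, 8} must be used), so a₅ = 7.
Among the 7 still-open variables, 3 fits only a₈ (and all 7 values in {1, 2, 3, 4, 5, 6, 8} must be used), so a₈ = 3.
Among the 6 still-open variables, 8 fits only a₄ (and all 6 values in {1, 2, 4, 5, 6, 8} must be used), so a₄ = 8.
The 5 still-open variables draw from only 5 values {1, 2, 4, 5, 6}, so each is used; only a₂ can be 6, hence a₂ = 6.

6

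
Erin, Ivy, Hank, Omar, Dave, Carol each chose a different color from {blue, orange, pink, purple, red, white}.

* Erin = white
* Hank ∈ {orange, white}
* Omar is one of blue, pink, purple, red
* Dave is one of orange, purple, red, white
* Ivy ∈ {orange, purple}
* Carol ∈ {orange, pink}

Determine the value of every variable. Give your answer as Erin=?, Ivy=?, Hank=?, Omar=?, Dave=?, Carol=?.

Erin must be white (only option left). Eliminate white elsewhere: Hank, Dave.
That leaves Hank = orange. Strike orange from Ivy, Dave, Carol.
That leaves Carol = pink. Eliminate pink elsewhere: Omar.
That leaves Ivy = purple. Remove purple from Omar, Dave.
That leaves Dave = red. Strike red from Omar.
Omar's domain is down to {blue}, so Omar = blue.

Erin=white, Ivy=purple, Hank=orange, Omar=blue, Dave=red, Carol=pink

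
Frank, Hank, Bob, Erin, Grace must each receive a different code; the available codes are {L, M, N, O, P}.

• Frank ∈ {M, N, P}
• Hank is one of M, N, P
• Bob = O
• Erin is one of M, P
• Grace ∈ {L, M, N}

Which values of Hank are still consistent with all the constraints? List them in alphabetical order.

M, N, P

Bob's domain is down to {O}, so Bob = O.
The 4 still-open variables draw from only 4 values {L, M, N, P}, so each is used; only Grace can be L, hence Grace = L.
No further eliminations apply; Hank can still be any of M, N, P.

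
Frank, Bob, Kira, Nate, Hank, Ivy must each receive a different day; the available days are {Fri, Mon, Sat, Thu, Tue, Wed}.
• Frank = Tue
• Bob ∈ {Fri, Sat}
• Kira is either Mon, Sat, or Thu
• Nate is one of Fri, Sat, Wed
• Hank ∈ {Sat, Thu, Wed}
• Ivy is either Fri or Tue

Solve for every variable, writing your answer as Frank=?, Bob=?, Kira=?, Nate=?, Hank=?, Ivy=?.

Frank=Tue, Bob=Sat, Kira=Mon, Nate=Wed, Hank=Thu, Ivy=Fri

Frank's domain is down to {Tue}, so Frank = Tue. So Ivy can't be Tue.
Ivy must be Fri (only option left). Eliminate Fri elsewhere: Bob, Nate.
Bob has just one choice, so Bob = Sat. Eliminate Sat elsewhere: Kira, Nate, Hank.
Nate's domain is down to {Wed}, so Nate = Wed. Remove Wed from Hank.
Hank must be Thu (only option left). Eliminate Thu elsewhere: Kira.
That leaves Kira = Mon.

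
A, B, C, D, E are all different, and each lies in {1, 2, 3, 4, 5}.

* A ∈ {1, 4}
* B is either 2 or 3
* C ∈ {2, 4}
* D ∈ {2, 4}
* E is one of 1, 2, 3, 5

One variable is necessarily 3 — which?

B

The 5 variables draw from only 5 values {1, 2, 3, 4, 5}, so each is used; only E can be 5, hence E = 5.
Among the 4 still-open variables, 1 fits only A (and all 4 values in {1, 2, 3, 4} must be used), so A = 1.
Among the 3 still-open variables, 3 fits only B (and all 3 values in {2, 3, 4} must be used), so B = 3.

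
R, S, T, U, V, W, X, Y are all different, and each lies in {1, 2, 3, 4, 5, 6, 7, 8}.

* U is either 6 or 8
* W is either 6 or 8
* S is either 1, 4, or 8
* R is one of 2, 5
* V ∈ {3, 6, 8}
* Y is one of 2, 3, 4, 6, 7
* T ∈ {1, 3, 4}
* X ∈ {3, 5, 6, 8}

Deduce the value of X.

5

The 8 variables together cover exactly {1, 2, 3, 4, 5, 6, 7, 8} — 8 values for 8 variables — and 7 appears only in Y's list, so Y = 7.
The 7 still-open variables together cover exactly {1, 2, 3, 4, 5, 6, 8} — 7 values for 7 variables — and 2 appears only in R's list, so R = 2.
Among the 6 still-open variables, 5 fits only X (and all 6 values in {1, 3, 4, 5, 6, 8} must be used), so X = 5.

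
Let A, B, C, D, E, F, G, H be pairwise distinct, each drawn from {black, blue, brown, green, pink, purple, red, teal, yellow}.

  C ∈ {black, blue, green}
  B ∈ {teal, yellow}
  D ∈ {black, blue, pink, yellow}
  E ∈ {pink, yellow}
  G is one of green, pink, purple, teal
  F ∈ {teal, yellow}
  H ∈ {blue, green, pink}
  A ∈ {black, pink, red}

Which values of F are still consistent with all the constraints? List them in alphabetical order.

The 8 variables together cover exactly {black, blue, green, pink, purple, red, teal, yellow} — 8 values for 8 variables — and purple appears only in G's list, so G = purple.
Among the 7 still-open variables, red fits only A (and all 7 values in {black, blue, green, pink, red, teal, yellow} must be used), so A = red.
The 2 variables B and F are confined to {teal, yellow}, which locks those values in; drop them from D, E.
E's domain is down to {pink}, so E = pink. Eliminate pink elsewhere: D, H.
No further eliminations apply; F can still be any of teal, yellow.

teal, yellow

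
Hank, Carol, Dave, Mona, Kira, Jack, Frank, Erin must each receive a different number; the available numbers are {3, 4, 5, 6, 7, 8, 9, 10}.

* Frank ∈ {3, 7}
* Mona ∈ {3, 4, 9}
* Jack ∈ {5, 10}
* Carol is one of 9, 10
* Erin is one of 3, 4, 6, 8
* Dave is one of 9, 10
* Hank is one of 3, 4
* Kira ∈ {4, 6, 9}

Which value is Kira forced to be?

6

The 8 variables draw from only 8 values {3, 4, 5, 6, 7, 8, 9, 10}, so each is used; only Jack can be 5, hence Jack = 5.
Among the 7 still-open variables, 7 fits only Frank (and all 7 values in {3, 4, 6, 7, 8, 9, 10} must be used), so Frank = 7.
The 6 still-open variables together cover exactly {3, 4, 6, 8, 9, 10} — 6 values for 6 variables — and 8 appears only in Erin's list, so Erin = 8.
The 5 still-open variables draw from only 5 values {3, 4, 6, 9, 10}, so each is used; only Kira can be 6, hence Kira = 6.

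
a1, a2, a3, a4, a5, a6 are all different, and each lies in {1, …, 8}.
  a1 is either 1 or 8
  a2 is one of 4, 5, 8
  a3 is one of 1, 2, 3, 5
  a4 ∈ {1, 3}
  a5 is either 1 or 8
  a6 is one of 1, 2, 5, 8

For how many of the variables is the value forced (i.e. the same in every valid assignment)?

The 6 variables together cover exactly {1, 2, 3, 4, 5, 8} — 6 values for 6 variables — and 4 appears only in a2's list, so a2 = 4.
a1 and a5 between them cover only {1, 8} — a naked pair. Remove those values from a3, a4, a6.
a4 has just one choice, so a4 = 3. So a3 can't be 3.
Determined: a2=4, a4=3. The other variables each still have more than one consistent value. That makes 2.

2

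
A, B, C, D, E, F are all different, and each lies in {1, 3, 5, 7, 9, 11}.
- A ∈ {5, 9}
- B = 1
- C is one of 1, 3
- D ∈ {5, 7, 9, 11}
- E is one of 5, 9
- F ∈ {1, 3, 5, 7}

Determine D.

B has just one choice, so B = 1. So C, F can't be 1.
C's domain is down to {3}, so C = 3. Eliminate 3 elsewhere: F.
The 4 still-open variables together cover exactly {5, 7, 9, 11} — 4 values for 4 variables — and 11 appears only in D's list, so D = 11.

11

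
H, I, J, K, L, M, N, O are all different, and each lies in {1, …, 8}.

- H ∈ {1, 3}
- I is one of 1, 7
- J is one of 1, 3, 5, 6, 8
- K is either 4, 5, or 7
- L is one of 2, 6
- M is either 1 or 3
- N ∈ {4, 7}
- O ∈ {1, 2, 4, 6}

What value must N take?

4

The 8 variables draw from only 8 values {1, 2, 3, 4, 5, 6, 7, 8}, so each is used; only J can be 8, hence J = 8.
The 7 still-open variables together cover exactly {1, 2, 3, 4, 5, 6, 7} — 7 values for 7 variables — and 5 appears only in K's list, so K = 5.
The 2 variables H and M are confined to {1, 3}, which locks those values in; drop them from I, O.
That leaves I = 7. Remove 7 from N.
So N = 4.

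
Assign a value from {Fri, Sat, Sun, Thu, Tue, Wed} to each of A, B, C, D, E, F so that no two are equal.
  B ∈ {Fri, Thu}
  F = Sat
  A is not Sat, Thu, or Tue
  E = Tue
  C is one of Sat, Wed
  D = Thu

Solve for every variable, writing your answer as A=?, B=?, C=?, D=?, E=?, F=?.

A=Sun, B=Fri, C=Wed, D=Thu, E=Tue, F=Sat

D's domain is down to {Thu}, so D = Thu. So B can't be Thu.
E has just one choice, so E = Tue.
F has just one choice, so F = Sat. Eliminate Sat elsewhere: C.
That leaves B = Fri. Strike Fri from A.
C has just one choice, so C = Wed. So A can't be Wed.
A has just one choice, so A = Sun.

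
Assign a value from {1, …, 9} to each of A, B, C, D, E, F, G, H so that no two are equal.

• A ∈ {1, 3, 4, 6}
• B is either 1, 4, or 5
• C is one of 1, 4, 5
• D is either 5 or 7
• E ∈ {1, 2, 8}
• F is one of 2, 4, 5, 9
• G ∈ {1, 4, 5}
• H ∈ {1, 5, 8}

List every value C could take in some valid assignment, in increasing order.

The 3 variables B, C, G are confined to {1, 4, 5}, which locks those values in; drop them from A, D, E, F, H.
D has just one choice, so D = 7.
That leaves H = 8. So E can't be 8.
E has just one choice, so E = 2. Remove 2 from F.
F has just one choice, so F = 9.
No further eliminations apply; C can still be any of 1, 4, 5.

1, 4, 5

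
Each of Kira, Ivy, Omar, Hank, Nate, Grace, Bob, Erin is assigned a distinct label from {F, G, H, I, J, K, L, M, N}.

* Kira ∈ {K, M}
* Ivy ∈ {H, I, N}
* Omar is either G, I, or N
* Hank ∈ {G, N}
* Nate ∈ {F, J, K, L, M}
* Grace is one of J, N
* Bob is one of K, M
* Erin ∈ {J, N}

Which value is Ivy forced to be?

H

Kira and Bob between them cover only {K, M} — a naked pair. Remove those values from Nate.
The 2 variables Grace and Erin are confined to {J, N}, which locks those values in; drop them from Ivy, Omar, Hank, Nate.
Hank has just one choice, so Hank = G. Eliminate G elsewhere: Omar.
Omar's domain is down to {I}, so Omar = I. So Ivy can't be I.
So Ivy = H.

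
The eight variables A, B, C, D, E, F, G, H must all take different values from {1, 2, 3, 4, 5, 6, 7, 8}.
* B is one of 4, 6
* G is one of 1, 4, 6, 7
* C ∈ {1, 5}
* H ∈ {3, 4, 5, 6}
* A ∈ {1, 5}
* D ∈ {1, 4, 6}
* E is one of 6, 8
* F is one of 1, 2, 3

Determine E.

The 8 variables together cover exactly {1, 2, 3, 4, 5, 6, 7, 8} — 8 values for 8 variables — and 2 appears only in F's list, so F = 2.
The 7 still-open variables together cover exactly {1, 3, 4, 5, 6, 7, 8} — 7 values for 7 variables — and 3 appears only in H's list, so H = 3.
The 6 still-open variables draw from only 6 values {1, 4, 5, 6, 7, 8}, so each is used; only G can be 7, hence G = 7.
The 5 still-open variables together cover exactly {1, 4, 5, 6, 8} — 5 values for 5 variables — and 8 appears only in E's list, so E = 8.

8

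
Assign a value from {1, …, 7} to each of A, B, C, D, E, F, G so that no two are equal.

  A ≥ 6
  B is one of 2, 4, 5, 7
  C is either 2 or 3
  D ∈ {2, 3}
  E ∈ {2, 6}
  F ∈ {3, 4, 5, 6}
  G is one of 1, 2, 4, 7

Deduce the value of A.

The 7 variables draw from only 7 values {1, 2, 3, 4, 5, 6, 7}, so each is used; only G can be 1, hence G = 1.
C and D share exactly the 2 values {2, 3}; by pigeonhole those values go to them, so strike 2, 3 from B, E, F.
E must be 6 (only option left). Eliminate 6 elsewhere: A, F.
So A = 7.

7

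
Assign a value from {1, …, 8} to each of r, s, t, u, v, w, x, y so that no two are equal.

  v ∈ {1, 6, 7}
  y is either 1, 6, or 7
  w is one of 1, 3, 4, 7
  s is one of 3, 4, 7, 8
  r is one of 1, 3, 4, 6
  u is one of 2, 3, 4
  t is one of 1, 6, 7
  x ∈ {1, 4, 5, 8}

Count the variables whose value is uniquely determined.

3

The 8 variables together cover exactly {1, 2, 3, 4, 5, 6, 7, 8} — 8 values for 8 variables — and 2 appears only in u's list, so u = 2.
The 7 still-open variables draw from only 7 values {1, 3, 4, 5, 6, 7, 8}, so each is used; only x can be 5, hence x = 5.
The 6 still-open variables draw from only 6 values {1, 3, 4, 6, 7, 8}, so each is used; only s can be 8, hence s = 8.
t, v, y share exactly the 3 values {1, 6, 7}; by pigeonhole those values go to them, so strike 1, 6, 7 from r, w.
Determined: s=8, u=2, x=5. The other variables each still have more than one consistent value. That makes 3.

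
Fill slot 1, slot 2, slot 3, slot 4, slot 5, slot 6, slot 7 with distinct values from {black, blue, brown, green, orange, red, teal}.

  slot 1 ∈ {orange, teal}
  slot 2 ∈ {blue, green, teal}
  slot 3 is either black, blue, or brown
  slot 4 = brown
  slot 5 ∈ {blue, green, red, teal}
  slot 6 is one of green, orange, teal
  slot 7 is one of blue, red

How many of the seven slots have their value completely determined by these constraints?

slot 4 has just one choice, so slot 4 = brown. Eliminate brown elsewhere: slot 3.
Among the 6 still-open variables, black fits only slot 3 (and all 6 values in {black, blue, green, orange, red, teal} must be used), so slot 3 = black.
Determined: slot 3=black, slot 4=brown. The other slots each still have more than one consistent value. That makes 2.

2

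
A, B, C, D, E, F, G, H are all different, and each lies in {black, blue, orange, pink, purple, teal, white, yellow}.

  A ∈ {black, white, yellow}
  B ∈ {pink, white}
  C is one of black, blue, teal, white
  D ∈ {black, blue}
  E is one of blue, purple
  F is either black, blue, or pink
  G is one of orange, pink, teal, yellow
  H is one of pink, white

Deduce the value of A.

yellow

Among the 8 variables, orange fits only G (and all 8 values in {black, blue, orange, pink, purple, teal, white, yellow} must be used), so G = orange.
The 7 still-open variables together cover exactly {black, blue, pink, purple, teal, white, yellow} — 7 values for 7 variables — and purple appears only in E's list, so E = purple.
The 6 still-open variables together cover exactly {black, blue, pink, teal, white, yellow} — 6 values for 6 variables — and teal appears only in C's list, so C = teal.
The 5 still-open variables together cover exactly {black, blue, pink, white, yellow} — 5 values for 5 variables — and yellow appears only in A's list, so A = yellow.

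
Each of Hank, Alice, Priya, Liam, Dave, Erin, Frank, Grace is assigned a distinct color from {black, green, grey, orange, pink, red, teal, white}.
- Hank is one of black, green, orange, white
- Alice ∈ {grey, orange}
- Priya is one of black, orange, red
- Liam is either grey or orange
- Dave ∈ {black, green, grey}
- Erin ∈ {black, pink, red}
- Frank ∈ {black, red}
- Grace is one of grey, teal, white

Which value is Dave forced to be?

green

Among the 8 variables, pink fits only Erin (and all 8 values in {black, green, grey, orange, pink, red, teal, white} must be used), so Erin = pink.
The 7 still-open variables draw from only 7 values {black, green, grey, orange, red, teal, white}, so each is used; only Grace can be teal, hence Grace = teal.
The 6 still-open variables together cover exactly {black, green, grey, orange, red, white} — 6 values for 6 variables — and white appears only in Hank's list, so Hank = white.
The 5 still-open variables draw from only 5 values {black, green, grey, orange, red}, so each is used; only Dave can be green, hence Dave = green.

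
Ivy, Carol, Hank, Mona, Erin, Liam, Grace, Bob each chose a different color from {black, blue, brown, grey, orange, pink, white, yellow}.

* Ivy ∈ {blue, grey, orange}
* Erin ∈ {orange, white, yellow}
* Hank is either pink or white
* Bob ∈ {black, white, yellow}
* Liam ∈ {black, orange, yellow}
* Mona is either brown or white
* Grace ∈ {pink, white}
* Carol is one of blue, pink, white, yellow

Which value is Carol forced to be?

blue

The 8 variables draw from only 8 values {black, blue, brown, grey, orange, pink, white, yellow}, so each is used; only Mona can be brown, hence Mona = brown.
The 7 still-open variables draw from only 7 values {black, blue, grey, orange, pink, white, yellow}, so each is used; only Ivy can be grey, hence Ivy = grey.
The 6 still-open variables together cover exactly {black, blue, orange, pink, white, yellow} — 6 values for 6 variables — and blue appears only in Carol's list, so Carol = blue.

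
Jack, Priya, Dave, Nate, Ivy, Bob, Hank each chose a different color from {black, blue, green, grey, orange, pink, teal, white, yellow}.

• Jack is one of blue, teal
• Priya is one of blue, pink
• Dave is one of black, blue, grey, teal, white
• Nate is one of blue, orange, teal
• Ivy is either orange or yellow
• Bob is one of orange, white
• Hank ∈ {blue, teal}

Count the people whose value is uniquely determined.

4

The 2 variables Jack and Hank are confined to {blue, teal}, which locks those values in; drop them from Priya, Dave, Nate.
Priya must be pink (only option left).
Nate has just one choice, so Nate = orange. Eliminate orange elsewhere: Ivy, Bob.
Ivy must be yellow (only option left).
Bob has just one choice, so Bob = white. Eliminate white elsewhere: Dave.
Determined: Priya=pink, Nate=orange, Ivy=yellow, Bob=white. The other people each still have more than one consistent value. That makes 4.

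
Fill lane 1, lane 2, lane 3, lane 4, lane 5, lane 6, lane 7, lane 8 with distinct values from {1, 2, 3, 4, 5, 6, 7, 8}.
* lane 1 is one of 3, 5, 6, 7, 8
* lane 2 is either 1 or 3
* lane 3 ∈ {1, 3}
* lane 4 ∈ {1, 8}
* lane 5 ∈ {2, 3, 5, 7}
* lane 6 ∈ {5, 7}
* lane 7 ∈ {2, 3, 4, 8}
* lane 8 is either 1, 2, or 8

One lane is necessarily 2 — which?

The 8 variables together cover exactly {1, 2, 3, 4, 5, 6, 7, 8} — 8 values for 8 variables — and 4 appears only in lane 7's list, so lane 7 = 4.
The 7 still-open variables draw from only 7 values {1, 2, 3, 5, 6, 7, 8}, so each is used; only lane 1 can be 6, hence lane 1 = 6.
lane 2 and lane 3 share exactly the 2 values {1, 3}; by pigeonhole those values go to them, so strike 1, 3 from lane 4, lane 5, lane 8.
lane 4 must be 8 (only option left). Eliminate 8 elsewhere: lane 8.
So 2 goes to lane 8.

lane 8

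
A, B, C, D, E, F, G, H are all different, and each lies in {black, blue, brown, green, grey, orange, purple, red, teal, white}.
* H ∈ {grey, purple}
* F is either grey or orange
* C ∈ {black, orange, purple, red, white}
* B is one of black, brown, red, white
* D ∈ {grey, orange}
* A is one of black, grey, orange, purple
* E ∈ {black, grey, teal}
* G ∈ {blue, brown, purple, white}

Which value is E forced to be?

D and F between them cover only {grey, orange} — a naked pair. Remove those values from A, C, E, H.
That leaves H = purple. Strike purple from A, C, G.
That leaves A = black. Strike black from B, C, E.
So E = teal.

teal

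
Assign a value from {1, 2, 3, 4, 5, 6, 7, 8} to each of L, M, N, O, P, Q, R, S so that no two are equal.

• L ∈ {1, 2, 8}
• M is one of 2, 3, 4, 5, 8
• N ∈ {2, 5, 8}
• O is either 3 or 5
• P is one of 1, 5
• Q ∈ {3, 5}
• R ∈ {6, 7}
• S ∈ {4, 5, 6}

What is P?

Among the 8 variables, 7 fits only R (and all 8 values in {1, 2, 3, 4, 5, 6, 7, 8} must be used), so R = 7.
The 7 still-open variables together cover exactly {1, 2, 3, 4, 5, 6, 8} — 7 values for 7 variables — and 6 appears only in S's list, so S = 6.
The 6 still-open variables draw from only 6 values {1, 2, 3, 4, 5, 8}, so each is used; only M can be 4, hence M = 4.
O and Q share exactly the 2 values {3, 5}; by pigeonhole those values go to them, so strike 3, 5 from N, P.
So P = 1.

1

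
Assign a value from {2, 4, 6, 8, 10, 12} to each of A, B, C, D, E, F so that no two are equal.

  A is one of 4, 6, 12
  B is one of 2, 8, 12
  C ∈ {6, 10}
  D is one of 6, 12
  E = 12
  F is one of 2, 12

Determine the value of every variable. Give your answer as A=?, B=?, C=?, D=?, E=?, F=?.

E must be 12 (only option left). Eliminate 12 elsewhere: A, B, D, F.
F has just one choice, so F = 2. So B can't be 2.
B's domain is down to {8}, so B = 8.
D has just one choice, so D = 6. Strike 6 from A, C.
A must be 4 (only option left).
That leaves C = 10.

A=4, B=8, C=10, D=6, E=12, F=2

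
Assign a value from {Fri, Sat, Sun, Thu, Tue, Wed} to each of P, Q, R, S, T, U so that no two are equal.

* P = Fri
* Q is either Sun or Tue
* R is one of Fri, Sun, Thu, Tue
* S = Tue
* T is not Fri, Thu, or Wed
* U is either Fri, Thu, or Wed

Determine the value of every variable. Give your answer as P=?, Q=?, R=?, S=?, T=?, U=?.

P must be Fri (only option left). Eliminate Fri elsewhere: R, U.
That leaves S = Tue. Eliminate Tue elsewhere: Q, R, T.
That leaves Q = Sun. Eliminate Sun elsewhere: R, T.
R has just one choice, so R = Thu. Strike Thu from U.
T has just one choice, so T = Sat.
U's domain is down to {Wed}, so U = Wed.

P=Fri, Q=Sun, R=Thu, S=Tue, T=Sat, U=Wed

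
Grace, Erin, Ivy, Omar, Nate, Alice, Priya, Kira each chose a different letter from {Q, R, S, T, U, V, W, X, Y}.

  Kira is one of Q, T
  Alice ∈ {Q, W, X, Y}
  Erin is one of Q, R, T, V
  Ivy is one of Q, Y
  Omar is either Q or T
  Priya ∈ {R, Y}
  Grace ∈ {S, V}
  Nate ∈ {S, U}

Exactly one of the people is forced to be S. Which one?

Grace

Omar and Kira share exactly the 2 values {Q, T}; by pigeonhole those values go to them, so strike Q, T from Erin, Ivy, Alice.
That leaves Ivy = Y. Strike Y from Alice, Priya.
Priya's domain is down to {R}, so Priya = R. Eliminate R elsewhere: Erin.
Erin has just one choice, so Erin = V. So Grace can't be V.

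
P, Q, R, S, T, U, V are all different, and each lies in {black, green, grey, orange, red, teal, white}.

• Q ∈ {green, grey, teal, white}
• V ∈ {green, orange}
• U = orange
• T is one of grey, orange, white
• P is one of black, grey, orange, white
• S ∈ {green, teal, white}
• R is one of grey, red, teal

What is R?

U has just one choice, so U = orange. So P, T, V can't be orange.
V's domain is down to {green}, so V = green. So Q, S can't be green.
The 5 still-open variables draw from only 5 values {black, grey, red, teal, white}, so each is used; only P can be black, hence P = black.
Among the 4 still-open variables, red fits only R (and all 4 values in {grey, red, teal, white} must be used), so R = red.

red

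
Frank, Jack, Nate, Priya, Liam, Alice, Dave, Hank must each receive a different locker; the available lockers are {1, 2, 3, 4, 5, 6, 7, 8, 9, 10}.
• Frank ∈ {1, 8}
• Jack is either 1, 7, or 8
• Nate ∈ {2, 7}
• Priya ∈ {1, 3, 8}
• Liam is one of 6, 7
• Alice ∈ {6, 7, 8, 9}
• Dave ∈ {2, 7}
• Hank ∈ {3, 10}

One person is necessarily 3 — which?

Among the 8 variables, 9 fits only Alice (and all 8 values in {1, 2, 3, 6, 7, 8, 9, 10} must be used), so Alice = 9.
Among the 7 still-open variables, 6 fits only Liam (and all 7 values in {1, 2, 3, 6, 7, 8, 10} must be used), so Liam = 6.
The 6 still-open variables draw from only 6 values {1, 2, 3, 7, 8, 10}, so each is used; only Hank can be 10, hence Hank = 10.
The 5 still-open variables draw from only 5 values {1, 2, 3, 7, 8}, so each is used; only Priya can be 3, hence Priya = 3.

Priya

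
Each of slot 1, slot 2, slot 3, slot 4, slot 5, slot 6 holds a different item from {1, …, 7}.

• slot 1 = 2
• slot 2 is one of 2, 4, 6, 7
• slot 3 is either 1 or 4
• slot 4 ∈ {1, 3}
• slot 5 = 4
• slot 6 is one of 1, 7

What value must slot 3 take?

1

slot 1 has just one choice, so slot 1 = 2. Eliminate 2 elsewhere: slot 2.
slot 5 has just one choice, so slot 5 = 4. So slot 2, slot 3 can't be 4.
So slot 3 = 1.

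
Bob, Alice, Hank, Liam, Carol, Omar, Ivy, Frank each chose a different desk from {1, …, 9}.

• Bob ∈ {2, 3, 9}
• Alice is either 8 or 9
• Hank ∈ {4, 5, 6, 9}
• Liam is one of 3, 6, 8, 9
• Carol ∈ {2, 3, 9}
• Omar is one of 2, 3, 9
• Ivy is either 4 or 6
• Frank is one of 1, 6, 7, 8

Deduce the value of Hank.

5

Bob, Carol, Omar share exactly the 3 values {2, 3, 9}; by pigeonhole those values go to them, so strike 2, 3, 9 from Alice, Hank, Liam.
Alice has just one choice, so Alice = 8. Remove 8 from Liam, Frank.
Liam's domain is down to {6}, so Liam = 6. So Hank, Ivy, Frank can't be 6.
That leaves Ivy = 4. Remove 4 from Hank.
So Hank = 5.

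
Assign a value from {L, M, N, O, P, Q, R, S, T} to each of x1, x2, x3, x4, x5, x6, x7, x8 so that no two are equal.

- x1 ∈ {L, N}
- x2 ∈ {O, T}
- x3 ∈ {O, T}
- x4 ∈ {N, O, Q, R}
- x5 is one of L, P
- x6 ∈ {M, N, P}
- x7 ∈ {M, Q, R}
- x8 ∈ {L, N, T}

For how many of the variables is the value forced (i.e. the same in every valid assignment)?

2

x2 and x3 share exactly the 2 values {O, T}; by pigeonhole those values go to them, so strike O, T from x4, x8.
x1 and x8 share exactly the 2 values {L, N}; by pigeonhole those values go to them, so strike L, N from x4, x5, x6.
That leaves x5 = P. Remove P from x6.
x6's domain is down to {M}, so x6 = M. Remove M from x7.
Determined: x5=P, x6=M. The other variables each still have more than one consistent value. That makes 2.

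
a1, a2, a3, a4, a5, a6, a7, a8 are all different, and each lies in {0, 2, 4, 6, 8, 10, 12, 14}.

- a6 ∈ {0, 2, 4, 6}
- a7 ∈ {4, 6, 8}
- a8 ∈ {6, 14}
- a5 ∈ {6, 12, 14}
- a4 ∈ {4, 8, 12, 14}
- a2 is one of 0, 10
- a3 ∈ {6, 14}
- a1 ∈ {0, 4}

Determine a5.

12

Among the 8 variables, 2 fits only a6 (and all 8 values in {0, 2, 4, 6, 8, 10, 12, 14} must be used), so a6 = 2.
Among the 7 still-open variables, 10 fits only a2 (and all 7 values in {0, 4, 6, 8, 10, 12, 14} must be used), so a2 = 10.
Among the 6 still-open variables, 0 fits only a1 (and all 6 values in {0, 4, 6, 8, 12, 14} must be used), so a1 = 0.
The 2 variables a3 and a8 are confined to {6, 14}, which locks those values in; drop them from a4, a5, a7.
So a5 = 12.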